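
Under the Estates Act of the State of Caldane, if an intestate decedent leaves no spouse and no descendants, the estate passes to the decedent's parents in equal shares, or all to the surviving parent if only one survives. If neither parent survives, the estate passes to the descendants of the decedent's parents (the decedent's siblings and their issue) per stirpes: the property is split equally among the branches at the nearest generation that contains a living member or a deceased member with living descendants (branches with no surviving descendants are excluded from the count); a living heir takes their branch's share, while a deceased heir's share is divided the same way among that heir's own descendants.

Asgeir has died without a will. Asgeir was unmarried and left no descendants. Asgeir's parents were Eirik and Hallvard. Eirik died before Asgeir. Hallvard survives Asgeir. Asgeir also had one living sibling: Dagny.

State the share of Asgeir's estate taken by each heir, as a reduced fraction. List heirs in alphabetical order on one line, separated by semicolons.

Hallvard 1

Only one parent, Hallvard, survives, so Hallvard takes the entire estate. The siblings take nothing because a surviving parent has priority.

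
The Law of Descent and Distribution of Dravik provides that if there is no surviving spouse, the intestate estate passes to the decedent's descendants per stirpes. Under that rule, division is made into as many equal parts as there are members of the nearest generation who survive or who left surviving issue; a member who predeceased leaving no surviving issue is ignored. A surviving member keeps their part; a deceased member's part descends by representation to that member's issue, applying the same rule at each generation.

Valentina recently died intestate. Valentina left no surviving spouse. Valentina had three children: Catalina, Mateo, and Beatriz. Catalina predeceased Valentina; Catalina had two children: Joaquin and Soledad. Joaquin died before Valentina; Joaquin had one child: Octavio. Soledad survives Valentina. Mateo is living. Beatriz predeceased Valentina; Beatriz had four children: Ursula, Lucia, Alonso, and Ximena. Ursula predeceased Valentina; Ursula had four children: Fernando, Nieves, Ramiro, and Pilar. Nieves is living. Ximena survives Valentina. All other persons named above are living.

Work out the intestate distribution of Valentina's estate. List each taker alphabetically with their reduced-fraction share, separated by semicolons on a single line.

There is no surviving spouse, so the entire estate passes to Valentina's descendants per stirpes.
The estate is divided into 3 equal shares of 1/3 among Catalina, Mateo, Beatriz.
Catalina predeceased; the 1/3 allotted to Catalina's branch passes to Catalina's issue by representation.
The 1/3 is divided into 2 equal shares of 1/6 among Joaquin, Soledad.
Joaquin predeceased; the 1/6 allotted to Joaquin's branch passes to Joaquin's issue by representation.
Octavio is the sole taker at this level and receives the full 1/6.
Soledad is living and takes 1/6.
Mateo is living and takes 1/3.
Beatriz predeceased; the 1/3 allotted to Beatriz's branch passes to Beatriz's issue by representation.
The 1/3 is divided into 4 equal shares of 1/12 among Ursula, Lucia, Alonso, Ximena.
Ursula predeceased; the 1/12 allotted to Ursula's branch passes to Ursula's issue by representation.
The 1/12 is divided into 4 equal shares of 1/48 among Fernando, Nieves, Ramiro, Pilar.
Fernando is living and takes 1/48.
Nieves is living and takes 1/48.
Ramiro is living and takes 1/48.
Pilar is living and takes 1/48.
Lucia is living and takes 1/12.
Alonso is living and takes 1/12.
Ximena is living and takes 1/12.

Alonso 1/12; Fernando 1/48; Lucia 1/12; Mateo 1/3; Nieves 1/48; Octavio 1/6; Pilar 1/48; Ramiro 1/48; Soledad 1/6; Ximena 1/12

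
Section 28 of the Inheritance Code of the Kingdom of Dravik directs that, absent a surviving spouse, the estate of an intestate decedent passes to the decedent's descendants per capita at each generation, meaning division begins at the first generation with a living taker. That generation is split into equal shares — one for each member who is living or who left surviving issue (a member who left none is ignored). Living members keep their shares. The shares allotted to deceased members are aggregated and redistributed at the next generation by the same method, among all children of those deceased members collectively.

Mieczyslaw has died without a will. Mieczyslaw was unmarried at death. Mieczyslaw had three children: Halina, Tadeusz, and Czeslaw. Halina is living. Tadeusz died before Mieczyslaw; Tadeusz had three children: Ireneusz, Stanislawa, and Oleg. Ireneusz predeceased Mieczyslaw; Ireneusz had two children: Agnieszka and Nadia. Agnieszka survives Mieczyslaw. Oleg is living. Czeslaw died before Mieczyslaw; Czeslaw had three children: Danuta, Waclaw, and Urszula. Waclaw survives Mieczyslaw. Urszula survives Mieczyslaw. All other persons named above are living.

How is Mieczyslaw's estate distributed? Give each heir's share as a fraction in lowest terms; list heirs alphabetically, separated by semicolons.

Agnieszka 1/18; Danuta 1/9; Halina 1/3; Nadia 1/18; Oleg 1/9; Stanislawa 1/9; Urszula 1/9; Waclaw 1/9

There is no surviving spouse, so the entire estate passes to Mieczyslaw's descendants per capita at each generation.
At generation 1 (Halina, Tadeusz, Czeslaw) there are 3 shares of (1)/3 = 1/3 each.
Living: Halina — each takes 1/3.
Deceased: Tadeusz and Czeslaw. Their combined 2/3 is pooled and carried to generation 2.
At generation 2 (Ireneusz, Stanislawa, Oleg, Danuta, Waclaw, Urszula) there are 6 shares of (2/3)/6 = 1/9 each.
Living: Stanislawa, Oleg, Danuta, Waclaw, and Urszula — each takes 1/9.
Deceased: Ireneusz. That 1/9 share is carried to generation 3.
At generation 3 (Agnieszka, Nadia) there are 2 shares of (1/9)/2 = 1/18 each.
Living: Agnieszka and Nadia — each takes 1/18.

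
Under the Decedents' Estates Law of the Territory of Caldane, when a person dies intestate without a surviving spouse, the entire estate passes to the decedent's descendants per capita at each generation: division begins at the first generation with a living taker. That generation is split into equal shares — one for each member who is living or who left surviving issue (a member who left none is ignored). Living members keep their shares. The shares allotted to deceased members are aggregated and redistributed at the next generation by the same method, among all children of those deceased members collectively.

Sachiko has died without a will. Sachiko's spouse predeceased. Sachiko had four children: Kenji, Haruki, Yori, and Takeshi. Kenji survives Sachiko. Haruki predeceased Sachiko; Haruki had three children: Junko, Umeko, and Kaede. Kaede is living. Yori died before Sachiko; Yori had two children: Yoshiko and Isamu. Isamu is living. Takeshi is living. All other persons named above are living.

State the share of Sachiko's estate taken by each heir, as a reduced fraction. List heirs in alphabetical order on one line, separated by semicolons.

There is no surviving spouse, so the entire estate passes to Sachiko's descendants per capita at each generation.
At generation 1 (Kenji, Haruki, Yori, Takeshi) there are 4 shares of (1)/4 = 1/4 each.
Living: Kenji and Takeshi — each takes 1/4.
Deceased: Haruki and Yori. Their combined 1/2 is pooled and carried to generation 2.
At generation 2 (Junko, Umeko, Kaede, Yoshiko, Isamu) there are 5 shares of (1/2)/5 = 1/10 each.
Living: Junko, Umeko, Kaede, Yoshiko, and Isamu — each takes 1/10.

Isamu 1/10; Junko 1/10; Kaede 1/10; Kenji 1/4; Takeshi 1/4; Umeko 1/10; Yoshiko 1/10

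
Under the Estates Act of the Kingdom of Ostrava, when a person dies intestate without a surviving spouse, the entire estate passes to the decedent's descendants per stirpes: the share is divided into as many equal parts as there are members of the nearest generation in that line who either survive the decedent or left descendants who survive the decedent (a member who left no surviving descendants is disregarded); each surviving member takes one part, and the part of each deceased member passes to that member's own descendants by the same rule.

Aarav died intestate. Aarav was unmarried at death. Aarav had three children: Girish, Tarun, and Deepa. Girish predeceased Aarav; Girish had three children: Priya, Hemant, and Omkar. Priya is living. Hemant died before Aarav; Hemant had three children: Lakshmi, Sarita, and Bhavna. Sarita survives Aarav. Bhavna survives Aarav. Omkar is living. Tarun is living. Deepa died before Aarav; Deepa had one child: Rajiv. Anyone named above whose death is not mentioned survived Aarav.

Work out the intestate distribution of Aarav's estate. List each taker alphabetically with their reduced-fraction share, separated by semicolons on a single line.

Bhavna 1/27; Lakshmi 1/27; Omkar 1/9; Priya 1/9; Rajiv 1/3; Sarita 1/27; Tarun 1/3

There is no surviving spouse, so the entire estate passes to Aarav's descendants per stirpes.
The estate is divided into 3 equal shares of 1/3 among Girish, Tarun, Deepa.
Girish predeceased; the 1/3 allotted to Girish's branch passes to Girish's issue by representation.
The 1/3 is divided into 3 equal shares of 1/9 among Priya, Hemant, Omkar.
Priya is living and takes 1/9.
Hemant predeceased; the 1/9 allotted to Hemant's branch passes to Hemant's issue by representation.
The 1/9 is divided into 3 equal shares of 1/27 among Lakshmi, Sarita, Bhavna.
Lakshmi is living and takes 1/27.
Sarita is living and takes 1/27.
Bhavna is living and takes 1/27.
Omkar is living and takes 1/9.
Tarun is living and takes 1/3.
Deepa predeceased; the 1/3 allotted to Deepa's branch passes to Deepa's issue by representation.
Rajiv is the sole taker at this level and receives the full 1/3.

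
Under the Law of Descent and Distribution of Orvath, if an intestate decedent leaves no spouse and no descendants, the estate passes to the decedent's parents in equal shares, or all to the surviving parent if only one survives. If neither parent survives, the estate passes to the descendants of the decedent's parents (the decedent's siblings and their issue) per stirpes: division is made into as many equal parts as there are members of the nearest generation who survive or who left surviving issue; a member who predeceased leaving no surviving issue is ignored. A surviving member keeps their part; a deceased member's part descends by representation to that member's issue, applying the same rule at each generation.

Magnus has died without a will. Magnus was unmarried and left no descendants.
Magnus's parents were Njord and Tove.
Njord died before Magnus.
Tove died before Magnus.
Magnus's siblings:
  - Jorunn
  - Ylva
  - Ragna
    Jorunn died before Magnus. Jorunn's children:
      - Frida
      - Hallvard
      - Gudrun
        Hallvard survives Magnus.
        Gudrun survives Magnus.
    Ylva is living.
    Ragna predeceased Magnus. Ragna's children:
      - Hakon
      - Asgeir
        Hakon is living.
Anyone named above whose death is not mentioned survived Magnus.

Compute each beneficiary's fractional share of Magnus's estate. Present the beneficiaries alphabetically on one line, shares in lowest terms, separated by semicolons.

Asgeir 1/6; Frida 1/9; Gudrun 1/9; Hakon 1/6; Hallvard 1/9; Ylva 1/3

Neither parent survives and there are no descendants, so the estate passes to Magnus's siblings and their issue per stirpes.
The estate is divided into 3 equal shares of 1/3 among Jorunn, Ylva, Ragna.
Jorunn predeceased; the 1/3 allotted to Jorunn's branch passes to Jorunn's issue by representation.
The 1/3 is divided into 3 equal shares of 1/9 among Frida, Hallvard, Gudrun.
Frida is living and takes 1/9.
Hallvard is living and takes 1/9.
Gudrun is living and takes 1/9.
Ylva is living and takes 1/3.
Ragna predeceased; the 1/3 allotted to Ragna's branch passes to Ragna's issue by representation.
The 1/3 is divided into 2 equal shares of 1/6 among Hakon, Asgeir.
Hakon is living and takes 1/6.
Asgeir is living and takes 1/6.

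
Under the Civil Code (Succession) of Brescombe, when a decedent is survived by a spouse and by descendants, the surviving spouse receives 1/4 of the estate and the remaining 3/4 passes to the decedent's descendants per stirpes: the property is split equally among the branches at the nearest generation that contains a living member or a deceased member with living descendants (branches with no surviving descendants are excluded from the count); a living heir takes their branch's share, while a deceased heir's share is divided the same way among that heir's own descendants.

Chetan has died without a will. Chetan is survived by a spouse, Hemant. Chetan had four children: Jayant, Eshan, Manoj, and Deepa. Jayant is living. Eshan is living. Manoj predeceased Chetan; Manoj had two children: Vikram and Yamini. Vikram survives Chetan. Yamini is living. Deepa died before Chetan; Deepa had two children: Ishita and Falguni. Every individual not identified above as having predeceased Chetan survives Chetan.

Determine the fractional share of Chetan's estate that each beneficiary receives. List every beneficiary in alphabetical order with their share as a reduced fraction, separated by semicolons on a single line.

Hemant, as surviving spouse, takes 1/4.
The remaining 3/4 passes to Chetan's descendants per stirpes.
The 3/4 is divided into 4 equal shares of 3/16 among Jayant, Eshan, Manoj, Deepa.
Jayant is living and takes 3/16.
Eshan is living and takes 3/16.
Manoj predeceased; the 3/16 allotted to Manoj's branch passes to Manoj's issue by representation.
The 3/16 is divided into 2 equal shares of 3/32 among Vikram, Yamini.
Vikram is living and takes 3/32.
Yamini is living and takes 3/32.
Deepa predeceased; the 3/16 allotted to Deepa's branch passes to Deepa's issue by representation.
The 3/16 is divided into 2 equal shares of 3/32 among Ishita, Falguni.
Ishita is living and takes 3/32.
Falguni is living and takes 3/32.

Eshan 3/16; Falguni 3/32; Hemant 1/4; Ishita 3/32; Jayant 3/16; Vikram 3/32; Yamini 3/32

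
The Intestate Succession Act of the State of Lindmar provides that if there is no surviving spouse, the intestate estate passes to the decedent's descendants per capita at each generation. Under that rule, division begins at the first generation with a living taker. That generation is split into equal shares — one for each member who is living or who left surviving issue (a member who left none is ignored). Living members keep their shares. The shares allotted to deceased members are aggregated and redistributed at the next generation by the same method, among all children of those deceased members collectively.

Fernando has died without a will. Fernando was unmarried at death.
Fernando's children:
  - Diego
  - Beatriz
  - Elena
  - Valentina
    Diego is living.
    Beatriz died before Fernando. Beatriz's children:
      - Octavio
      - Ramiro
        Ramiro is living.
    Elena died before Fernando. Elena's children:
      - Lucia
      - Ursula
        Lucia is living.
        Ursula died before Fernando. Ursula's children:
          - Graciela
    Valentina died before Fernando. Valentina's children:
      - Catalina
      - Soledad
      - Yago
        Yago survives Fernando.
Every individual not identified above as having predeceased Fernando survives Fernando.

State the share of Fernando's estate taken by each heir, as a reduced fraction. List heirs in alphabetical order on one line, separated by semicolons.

There is no surviving spouse, so the entire estate passes to Fernando's descendants per capita at each generation.
At generation 1 (Diego, Beatriz, Elena, Valentina) there are 4 shares of (1)/4 = 1/4 each.
Living: Diego — each takes 1/4.
Deceased: Beatriz, Elena, and Valentina. Their combined 3/4 is pooled and carried to generation 2.
At generation 2 (Octavio, Ramiro, Lucia, Ursula, Catalina, Soledad, Yago) there are 7 shares of (3/4)/7 = 3/28 each.
Living: Octavio, Ramiro, Lucia, Catalina, Soledad, and Yago — each takes 3/28.
Deceased: Ursula. That 3/28 share is carried to generation 3.
At generation 3 (Graciela) there are 1 shares of (3/28)/1 = 3/28 each.
Living: Graciela — each takes 3/28.

Catalina 3/28; Diego 1/4; Graciela 3/28; Lucia 3/28; Octavio 3/28; Ramiro 3/28; Soledad 3/28; Yago 3/28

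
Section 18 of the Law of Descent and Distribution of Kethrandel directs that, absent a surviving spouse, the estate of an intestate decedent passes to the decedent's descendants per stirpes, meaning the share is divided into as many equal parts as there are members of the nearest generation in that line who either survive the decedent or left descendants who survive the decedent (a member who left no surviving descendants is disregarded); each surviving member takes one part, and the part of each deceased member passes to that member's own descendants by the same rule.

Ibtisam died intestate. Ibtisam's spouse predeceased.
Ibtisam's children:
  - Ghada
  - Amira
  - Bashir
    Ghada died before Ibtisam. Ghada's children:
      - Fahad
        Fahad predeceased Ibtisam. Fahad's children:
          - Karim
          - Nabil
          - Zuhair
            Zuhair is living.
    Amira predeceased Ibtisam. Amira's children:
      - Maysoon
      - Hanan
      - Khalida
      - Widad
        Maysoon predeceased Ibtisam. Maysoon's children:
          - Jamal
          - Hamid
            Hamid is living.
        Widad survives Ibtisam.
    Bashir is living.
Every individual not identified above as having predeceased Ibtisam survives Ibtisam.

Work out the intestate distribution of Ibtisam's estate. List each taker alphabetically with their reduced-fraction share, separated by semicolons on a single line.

Bashir 1/3; Hamid 1/24; Hanan 1/12; Jamal 1/24; Karim 1/9; Khalida 1/12; Nabil 1/9; Widad 1/12; Zuhair 1/9

There is no surviving spouse, so the entire estate passes to Ibtisam's descendants per stirpes.
The estate is divided into 3 equal shares of 1/3 among Ghada, Amira, Bashir.
Ghada predeceased; the 1/3 allotted to Ghada's branch passes to Ghada's issue by representation.
Fahad's line is the sole branch at this level, so the full 1/3 passes to Fahad's issue by representation.
The 1/3 is divided into 3 equal shares of 1/9 among Karim, Nabil, Zuhair.
Karim is living and takes 1/9.
Nabil is living and takes 1/9.
Zuhair is living and takes 1/9.
Amira predeceased; the 1/3 allotted to Amira's branch passes to Amira's issue by representation.
The 1/3 is divided into 4 equal shares of 1/12 among Maysoon, Hanan, Khalida, Widad.
Maysoon predeceased; the 1/12 allotted to Maysoon's branch passes to Maysoon's issue by representation.
The 1/12 is divided into 2 equal shares of 1/24 among Jamal, Hamid.
Jamal is living and takes 1/24.
Hamid is living and takes 1/24.
Hanan is living and takes 1/12.
Khalida is living and takes 1/12.
Widad is living and takes 1/12.
Bashir is living and takes 1/3.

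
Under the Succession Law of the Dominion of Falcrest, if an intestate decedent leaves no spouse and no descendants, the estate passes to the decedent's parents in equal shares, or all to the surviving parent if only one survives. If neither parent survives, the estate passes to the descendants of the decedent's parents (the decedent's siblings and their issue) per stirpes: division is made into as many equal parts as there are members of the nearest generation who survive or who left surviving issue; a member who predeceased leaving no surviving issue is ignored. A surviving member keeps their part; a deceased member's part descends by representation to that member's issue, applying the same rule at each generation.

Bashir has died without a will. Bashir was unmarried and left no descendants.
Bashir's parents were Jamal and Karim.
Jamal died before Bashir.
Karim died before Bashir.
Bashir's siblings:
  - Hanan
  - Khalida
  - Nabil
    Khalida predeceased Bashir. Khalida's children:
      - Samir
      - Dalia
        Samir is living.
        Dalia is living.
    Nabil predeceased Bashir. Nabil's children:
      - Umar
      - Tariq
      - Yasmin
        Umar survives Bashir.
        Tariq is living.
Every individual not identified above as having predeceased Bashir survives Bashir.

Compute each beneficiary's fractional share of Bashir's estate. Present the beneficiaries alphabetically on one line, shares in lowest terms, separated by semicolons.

Dalia 1/6; Hanan 1/3; Samir 1/6; Tariq 1/9; Umar 1/9; Yasmin 1/9

Neither parent survives and there are no descendants, so the estate passes to Bashir's siblings and their issue per stirpes.
The estate is divided into 3 equal shares of 1/3 among Hanan, Khalida, Nabil.
Hanan is living and takes 1/3.
Khalida predeceased; the 1/3 allotted to Khalida's branch passes to Khalida's issue by representation.
The 1/3 is divided into 2 equal shares of 1/6 among Samir, Dalia.
Samir is living and takes 1/6.
Dalia is living and takes 1/6.
Nabil predeceased; the 1/3 allotted to Nabil's branch passes to Nabil's issue by representation.
The 1/3 is divided into 3 equal shares of 1/9 among Umar, Tariq, Yasmin.
Umar is living and takes 1/9.
Tariq is living and takes 1/9.
Yasmin is living and takes 1/9.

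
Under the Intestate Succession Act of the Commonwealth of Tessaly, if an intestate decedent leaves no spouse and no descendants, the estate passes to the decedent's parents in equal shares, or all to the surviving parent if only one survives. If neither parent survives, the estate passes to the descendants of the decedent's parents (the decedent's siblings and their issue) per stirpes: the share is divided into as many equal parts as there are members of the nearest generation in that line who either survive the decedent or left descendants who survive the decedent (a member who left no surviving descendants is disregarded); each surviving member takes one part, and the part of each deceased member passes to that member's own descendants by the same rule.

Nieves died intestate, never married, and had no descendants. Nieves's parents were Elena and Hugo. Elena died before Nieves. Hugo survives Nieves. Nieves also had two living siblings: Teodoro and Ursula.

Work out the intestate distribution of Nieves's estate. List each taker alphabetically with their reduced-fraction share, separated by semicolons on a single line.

Only one parent, Hugo, survives, so Hugo takes the entire estate. The siblings take nothing because a surviving parent has priority.

Hugo 1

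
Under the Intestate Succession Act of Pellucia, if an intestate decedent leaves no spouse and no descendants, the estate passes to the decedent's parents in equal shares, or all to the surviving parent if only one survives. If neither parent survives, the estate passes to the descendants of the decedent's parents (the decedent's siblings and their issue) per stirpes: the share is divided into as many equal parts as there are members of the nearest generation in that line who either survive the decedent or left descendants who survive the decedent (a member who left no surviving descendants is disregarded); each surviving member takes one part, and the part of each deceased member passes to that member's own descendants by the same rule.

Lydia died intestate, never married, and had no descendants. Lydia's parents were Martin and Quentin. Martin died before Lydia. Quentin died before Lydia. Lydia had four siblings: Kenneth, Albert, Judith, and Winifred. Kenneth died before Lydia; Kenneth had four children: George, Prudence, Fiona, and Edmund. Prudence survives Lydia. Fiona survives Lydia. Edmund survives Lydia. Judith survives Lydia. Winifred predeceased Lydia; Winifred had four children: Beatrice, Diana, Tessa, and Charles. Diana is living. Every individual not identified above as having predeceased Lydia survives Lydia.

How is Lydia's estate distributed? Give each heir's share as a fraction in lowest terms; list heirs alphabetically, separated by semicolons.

Albert 1/4; Beatrice 1/16; Charles 1/16; Diana 1/16; Edmund 1/16; Fiona 1/16; George 1/16; Judith 1/4; Prudence 1/16; Tessa 1/16

Neither parent survives and there are no descendants, so the estate passes to Lydia's siblings and their issue per stirpes.
The estate is divided into 4 equal shares of 1/4 among Kenneth, Albert, Judith, Winifred.
Kenneth predeceased; the 1/4 allotted to Kenneth's branch passes to Kenneth's issue by representation.
The 1/4 is divided into 4 equal shares of 1/16 among George, Prudence, Fiona, Edmund.
George is living and takes 1/16.
Prudence is living and takes 1/16.
Fiona is living and takes 1/16.
Edmund is living and takes 1/16.
Albert is living and takes 1/4.
Judith is living and takes 1/4.
Winifred predeceased; the 1/4 allotted to Winifred's branch passes to Winifred's issue by representation.
The 1/4 is divided into 4 equal shares of 1/16 among Beatrice, Diana, Tessa, Charles.
Beatrice is living and takes 1/16.
Diana is living and takes 1/16.
Tessa is living and takes 1/16.
Charles is living and takes 1/16.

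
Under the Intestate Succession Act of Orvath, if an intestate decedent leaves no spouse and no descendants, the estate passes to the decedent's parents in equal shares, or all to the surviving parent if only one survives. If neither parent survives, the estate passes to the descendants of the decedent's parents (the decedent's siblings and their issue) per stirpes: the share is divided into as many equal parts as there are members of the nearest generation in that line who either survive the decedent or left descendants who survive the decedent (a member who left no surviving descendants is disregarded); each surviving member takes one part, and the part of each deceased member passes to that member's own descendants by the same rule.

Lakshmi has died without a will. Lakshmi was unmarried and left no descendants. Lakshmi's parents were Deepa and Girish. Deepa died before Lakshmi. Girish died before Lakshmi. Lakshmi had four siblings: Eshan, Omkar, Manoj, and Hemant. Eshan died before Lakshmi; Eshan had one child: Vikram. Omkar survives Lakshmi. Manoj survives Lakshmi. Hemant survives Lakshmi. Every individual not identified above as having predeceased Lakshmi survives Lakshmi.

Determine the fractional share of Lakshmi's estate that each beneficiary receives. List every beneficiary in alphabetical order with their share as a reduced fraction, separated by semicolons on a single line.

Neither parent survives and there are no descendants, so the estate passes to Lakshmi's siblings and their issue per stirpes.
The estate is divided into 4 equal shares of 1/4 among Eshan, Omkar, Manoj, Hemant.
Eshan predeceased; the 1/4 allotted to Eshan's branch passes to Eshan's issue by representation.
Vikram is the sole taker at this level and receives the full 1/4.
Omkar is living and takes 1/4.
Manoj is living and takes 1/4.
Hemant is living and takes 1/4.

Hemant 1/4; Manoj 1/4; Omkar 1/4; Vikram 1/4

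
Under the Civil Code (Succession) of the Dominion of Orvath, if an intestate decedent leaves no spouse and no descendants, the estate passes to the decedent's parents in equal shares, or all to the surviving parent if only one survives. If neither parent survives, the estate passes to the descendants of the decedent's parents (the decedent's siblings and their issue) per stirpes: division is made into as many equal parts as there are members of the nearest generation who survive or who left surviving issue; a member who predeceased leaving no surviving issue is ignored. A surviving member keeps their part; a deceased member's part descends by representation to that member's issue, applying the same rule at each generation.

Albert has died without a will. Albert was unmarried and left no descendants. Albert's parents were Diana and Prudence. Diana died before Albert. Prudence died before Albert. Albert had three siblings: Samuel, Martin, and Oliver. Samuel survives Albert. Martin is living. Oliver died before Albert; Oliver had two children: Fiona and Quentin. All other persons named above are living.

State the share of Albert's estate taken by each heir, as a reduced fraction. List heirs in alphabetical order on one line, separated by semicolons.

Neither parent survives and there are no descendants, so the estate passes to Albert's siblings and their issue per stirpes.
The estate is divided into 3 equal shares of 1/3 among Samuel, Martin, Oliver.
Samuel is living and takes 1/3.
Martin is living and takes 1/3.
Oliver predeceased; the 1/3 allotted to Oliver's branch passes to Oliver's issue by representation.
The 1/3 is divided into 2 equal shares of 1/6 among Fiona, Quentin.
Fiona is living and takes 1/6.
Quentin is living and takes 1/6.

Fiona 1/6; Martin 1/3; Quentin 1/6; Samuel 1/3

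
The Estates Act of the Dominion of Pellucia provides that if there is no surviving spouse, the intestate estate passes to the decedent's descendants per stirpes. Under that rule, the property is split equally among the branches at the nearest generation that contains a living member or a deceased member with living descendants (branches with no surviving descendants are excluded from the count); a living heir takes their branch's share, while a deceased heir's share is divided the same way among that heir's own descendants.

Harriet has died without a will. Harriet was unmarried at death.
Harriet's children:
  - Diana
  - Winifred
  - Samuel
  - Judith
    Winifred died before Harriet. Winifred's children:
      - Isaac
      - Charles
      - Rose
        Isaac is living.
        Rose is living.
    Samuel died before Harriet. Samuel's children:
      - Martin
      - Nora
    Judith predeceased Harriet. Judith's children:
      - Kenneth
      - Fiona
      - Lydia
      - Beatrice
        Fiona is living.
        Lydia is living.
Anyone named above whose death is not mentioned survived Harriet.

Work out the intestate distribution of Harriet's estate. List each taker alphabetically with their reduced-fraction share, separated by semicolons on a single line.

There is no surviving spouse, so the entire estate passes to Harriet's descendants per stirpes.
The estate is divided into 4 equal shares of 1/4 among Diana, Winifred, Samuel, Judith.
Diana is living and takes 1/4.
Winifred predeceased; the 1/4 allotted to Winifred's branch passes to Winifred's issue by representation.
The 1/4 is divided into 3 equal shares of 1/12 among Isaac, Charles, Rose.
Isaac is living and takes 1/12.
Charles is living and takes 1/12.
Rose is living and takes 1/12.
Samuel predeceased; the 1/4 allotted to Samuel's branch passes to Samuel's issue by representation.
The 1/4 is divided into 2 equal shares of 1/8 among Martin, Nora.
Martin is living and takes 1/8.
Nora is living and takes 1/8.
Judith predeceased; the 1/4 allotted to Judith's branch passes to Judith's issue by representation.
The 1/4 is divided into 4 equal shares of 1/16 among Kenneth, Fiona, Lydia, Beatrice.
Kenneth is living and takes 1/16.
Fiona is living and takes 1/16.
Lydia is living and takes 1/16.
Beatrice is living and takes 1/16.

Beatrice 1/16; Charles 1/12; Diana 1/4; Fiona 1/16; Isaac 1/12; Kenneth 1/16; Lydia 1/16; Martin 1/8; Nora 1/8; Rose 1/12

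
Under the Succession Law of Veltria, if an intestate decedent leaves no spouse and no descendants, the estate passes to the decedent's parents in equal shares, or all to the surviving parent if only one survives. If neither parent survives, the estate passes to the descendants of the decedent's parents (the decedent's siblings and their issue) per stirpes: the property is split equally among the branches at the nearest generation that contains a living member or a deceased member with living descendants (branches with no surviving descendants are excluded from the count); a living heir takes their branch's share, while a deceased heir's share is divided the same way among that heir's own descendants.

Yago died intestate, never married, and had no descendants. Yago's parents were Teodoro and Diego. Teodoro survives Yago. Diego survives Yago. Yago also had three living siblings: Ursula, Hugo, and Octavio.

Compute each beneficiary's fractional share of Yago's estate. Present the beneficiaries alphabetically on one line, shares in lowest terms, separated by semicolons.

Diego 1/2; Teodoro 1/2

Both parents survive, so Teodoro and Diego each take 1/2. The siblings take nothing because a surviving parent has priority.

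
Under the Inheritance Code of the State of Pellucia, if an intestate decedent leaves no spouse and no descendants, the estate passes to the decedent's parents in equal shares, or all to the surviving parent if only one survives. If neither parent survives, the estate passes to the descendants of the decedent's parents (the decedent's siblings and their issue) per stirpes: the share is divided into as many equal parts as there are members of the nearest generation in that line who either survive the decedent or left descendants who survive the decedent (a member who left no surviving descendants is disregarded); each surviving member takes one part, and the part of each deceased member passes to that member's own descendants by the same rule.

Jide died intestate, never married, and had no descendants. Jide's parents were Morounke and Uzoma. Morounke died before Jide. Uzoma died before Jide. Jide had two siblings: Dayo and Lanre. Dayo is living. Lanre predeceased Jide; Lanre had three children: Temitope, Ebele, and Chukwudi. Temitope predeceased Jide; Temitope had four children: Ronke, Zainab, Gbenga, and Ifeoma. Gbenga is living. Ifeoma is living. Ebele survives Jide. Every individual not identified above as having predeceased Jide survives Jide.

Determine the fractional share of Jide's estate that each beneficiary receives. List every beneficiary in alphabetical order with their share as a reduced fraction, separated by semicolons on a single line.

Neither parent survives and there are no descendants, so the estate passes to Jide's siblings and their issue per stirpes.
The estate is divided into 2 equal shares of 1/2 among Dayo, Lanre.
Dayo is living and takes 1/2.
Lanre predeceased; the 1/2 allotted to Lanre's branch passes to Lanre's issue by representation.
The 1/2 is divided into 3 equal shares of 1/6 among Temitope, Ebele, Chukwudi.
Temitope predeceased; the 1/6 allotted to Temitope's branch passes to Temitope's issue by representation.
The 1/6 is divided into 4 equal shares of 1/24 among Ronke, Zainab, Gbenga, Ifeoma.
Ronke is living and takes 1/24.
Zainab is living and takes 1/24.
Gbenga is living and takes 1/24.
Ifeoma is living and takes 1/24.
Ebele is living and takes 1/6.
Chukwudi is living and takes 1/6.

Chukwudi 1/6; Dayo 1/2; Ebele 1/6; Gbenga 1/24; Ifeoma 1/24; Ronke 1/24; Zainab 1/24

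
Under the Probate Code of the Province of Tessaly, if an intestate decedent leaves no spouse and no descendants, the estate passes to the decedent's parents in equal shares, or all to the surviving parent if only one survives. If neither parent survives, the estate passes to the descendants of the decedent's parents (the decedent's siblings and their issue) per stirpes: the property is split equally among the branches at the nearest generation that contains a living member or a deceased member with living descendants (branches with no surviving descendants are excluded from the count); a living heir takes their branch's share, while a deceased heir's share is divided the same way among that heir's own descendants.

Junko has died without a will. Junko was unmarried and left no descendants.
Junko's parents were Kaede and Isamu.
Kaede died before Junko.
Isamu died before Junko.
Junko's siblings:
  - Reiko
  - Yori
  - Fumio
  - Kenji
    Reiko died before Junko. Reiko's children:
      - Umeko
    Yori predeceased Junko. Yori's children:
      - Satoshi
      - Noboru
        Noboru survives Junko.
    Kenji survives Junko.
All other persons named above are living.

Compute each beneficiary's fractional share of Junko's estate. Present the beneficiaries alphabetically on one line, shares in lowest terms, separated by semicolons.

Neither parent survives and there are no descendants, so the estate passes to Junko's siblings and their issue per stirpes.
The estate is divided into 4 equal shares of 1/4 among Reiko, Yori, Fumio, Kenji.
Reiko predeceased; the 1/4 allotted to Reiko's branch passes to Reiko's issue by representation.
Umeko is the sole taker at this level and receives the full 1/4.
Yori predeceased; the 1/4 allotted to Yori's branch passes to Yori's issue by representation.
The 1/4 is divided into 2 equal shares of 1/8 among Satoshi, Noboru.
Satoshi is living and takes 1/8.
Noboru is living and takes 1/8.
Fumio is living and takes 1/4.
Kenji is living and takes 1/4.

Fumio 1/4; Kenji 1/4; Noboru 1/8; Satoshi 1/8; Umeko 1/4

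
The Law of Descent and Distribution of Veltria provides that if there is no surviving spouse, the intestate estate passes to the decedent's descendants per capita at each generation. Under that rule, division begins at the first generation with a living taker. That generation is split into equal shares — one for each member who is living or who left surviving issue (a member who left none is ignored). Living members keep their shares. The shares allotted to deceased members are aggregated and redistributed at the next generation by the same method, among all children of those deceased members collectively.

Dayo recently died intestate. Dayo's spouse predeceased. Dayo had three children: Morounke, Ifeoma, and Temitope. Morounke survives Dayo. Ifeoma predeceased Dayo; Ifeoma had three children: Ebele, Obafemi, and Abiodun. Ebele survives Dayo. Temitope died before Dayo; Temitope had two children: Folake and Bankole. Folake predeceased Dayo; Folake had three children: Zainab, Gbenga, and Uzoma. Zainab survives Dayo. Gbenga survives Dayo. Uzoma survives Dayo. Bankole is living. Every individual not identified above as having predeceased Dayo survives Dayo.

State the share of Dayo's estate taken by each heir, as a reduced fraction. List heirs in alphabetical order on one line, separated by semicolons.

Abiodun 2/15; Bankole 2/15; Ebele 2/15; Gbenga 2/45; Morounke 1/3; Obafemi 2/15; Uzoma 2/45; Zainab 2/45

There is no surviving spouse, so the entire estate passes to Dayo's descendants per capita at each generation.
At generation 1 (Morounke, Ifeoma, Temitope) there are 3 shares of (1)/3 = 1/3 each.
Living: Morounke — each takes 1/3.
Deceased: Ifeoma and Temitope. Their combined 2/3 is pooled and carried to generation 2.
At generation 2 (Ebele, Obafemi, Abiodun, Folake, Bankole) there are 5 shares of (2/3)/5 = 2/15 each.
Living: Ebele, Obafemi, Abiodun, and Bankole — each takes 2/15.
Deceased: Folake. That 2/15 share is carried to generation 3.
At generation 3 (Zainab, Gbenga, Uzoma) there are 3 shares of (2/15)/3 = 2/45 each.
Living: Zainab, Gbenga, and Uzoma — each takes 2/45.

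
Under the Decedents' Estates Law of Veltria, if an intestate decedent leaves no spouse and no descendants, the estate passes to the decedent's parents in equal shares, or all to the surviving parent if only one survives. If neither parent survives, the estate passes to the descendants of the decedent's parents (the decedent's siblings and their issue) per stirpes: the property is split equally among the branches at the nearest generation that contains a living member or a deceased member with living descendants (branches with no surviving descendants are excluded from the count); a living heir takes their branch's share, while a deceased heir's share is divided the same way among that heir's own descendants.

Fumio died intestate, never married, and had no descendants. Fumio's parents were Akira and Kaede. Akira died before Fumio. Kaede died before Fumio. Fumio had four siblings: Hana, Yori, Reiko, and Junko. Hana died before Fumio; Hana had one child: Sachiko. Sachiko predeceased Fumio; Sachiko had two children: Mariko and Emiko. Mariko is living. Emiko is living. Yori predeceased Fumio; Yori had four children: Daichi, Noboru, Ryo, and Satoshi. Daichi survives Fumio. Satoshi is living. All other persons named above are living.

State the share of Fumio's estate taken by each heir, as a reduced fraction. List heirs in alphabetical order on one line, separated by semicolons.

Daichi 1/16; Emiko 1/8; Junko 1/4; Mariko 1/8; Noboru 1/16; Reiko 1/4; Ryo 1/16; Satoshi 1/16

Neither parent survives and there are no descendants, so the estate passes to Fumio's siblings and their issue per stirpes.
The estate is divided into 4 equal shares of 1/4 among Hana, Yori, Reiko, Junko.
Hana predeceased; the 1/4 allotted to Hana's branch passes to Hana's issue by representation.
Sachiko's line is the sole branch at this level, so the full 1/4 passes to Sachiko's issue by representation.
The 1/4 is divided into 2 equal shares of 1/8 among Mariko, Emiko.
Mariko is living and takes 1/8.
Emiko is living and takes 1/8.
Yori predeceased; the 1/4 allotted to Yori's branch passes to Yori's issue by representation.
The 1/4 is divided into 4 equal shares of 1/16 among Daichi, Noboru, Ryo, Satoshi.
Daichi is living and takes 1/16.
Noboru is living and takes 1/16.
Ryo is living and takes 1/16.
Satoshi is living and takes 1/16.
Reiko is living and takes 1/4.
Junko is living and takes 1/4.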